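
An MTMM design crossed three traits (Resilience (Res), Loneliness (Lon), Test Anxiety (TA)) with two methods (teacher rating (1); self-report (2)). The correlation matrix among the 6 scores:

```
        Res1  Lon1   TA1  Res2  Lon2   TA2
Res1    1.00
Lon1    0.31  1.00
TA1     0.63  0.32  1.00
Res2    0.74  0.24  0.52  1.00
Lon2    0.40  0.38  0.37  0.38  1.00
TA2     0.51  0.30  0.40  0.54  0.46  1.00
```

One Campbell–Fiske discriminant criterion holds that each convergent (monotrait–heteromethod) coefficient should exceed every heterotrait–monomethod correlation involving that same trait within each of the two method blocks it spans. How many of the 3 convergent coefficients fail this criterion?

2

Each convergent coefficient versus the relevant comparison correlations:
Res (methods 1·2): 0.74 vs {0.31, 0.38, 0.63, 0.54} → pass.
Lon (methods 1·2): 0.38 vs {0.31, 0.38, 0.32, 0.46} → fail.
TA (methods 1·2): 0.40 vs {0.63, 0.54, 0.32, 0.46} → fail.
2 of 3 fail.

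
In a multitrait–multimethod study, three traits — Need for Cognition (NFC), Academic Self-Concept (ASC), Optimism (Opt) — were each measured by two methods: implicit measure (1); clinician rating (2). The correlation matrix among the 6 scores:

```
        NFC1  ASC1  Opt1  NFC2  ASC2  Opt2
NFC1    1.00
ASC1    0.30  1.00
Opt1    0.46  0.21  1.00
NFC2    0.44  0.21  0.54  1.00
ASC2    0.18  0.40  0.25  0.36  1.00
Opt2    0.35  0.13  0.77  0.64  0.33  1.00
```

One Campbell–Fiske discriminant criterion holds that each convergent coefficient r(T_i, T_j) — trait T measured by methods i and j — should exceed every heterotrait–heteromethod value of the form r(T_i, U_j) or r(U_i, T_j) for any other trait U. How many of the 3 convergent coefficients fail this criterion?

Checking each validity diagonal entry against its comparison values:
NFC (methods 1·2): 0.44 vs {0.18, 0.21, 0.35, 0.54} → fail.
ASC (methods 1·2): 0.40 vs {0.21, 0.18, 0.13, 0.25} → pass.
Opt (methods 1·2): 0.77 vs {0.54, 0.35, 0.25, 0.13} → pass.
1 of 3 fail.

1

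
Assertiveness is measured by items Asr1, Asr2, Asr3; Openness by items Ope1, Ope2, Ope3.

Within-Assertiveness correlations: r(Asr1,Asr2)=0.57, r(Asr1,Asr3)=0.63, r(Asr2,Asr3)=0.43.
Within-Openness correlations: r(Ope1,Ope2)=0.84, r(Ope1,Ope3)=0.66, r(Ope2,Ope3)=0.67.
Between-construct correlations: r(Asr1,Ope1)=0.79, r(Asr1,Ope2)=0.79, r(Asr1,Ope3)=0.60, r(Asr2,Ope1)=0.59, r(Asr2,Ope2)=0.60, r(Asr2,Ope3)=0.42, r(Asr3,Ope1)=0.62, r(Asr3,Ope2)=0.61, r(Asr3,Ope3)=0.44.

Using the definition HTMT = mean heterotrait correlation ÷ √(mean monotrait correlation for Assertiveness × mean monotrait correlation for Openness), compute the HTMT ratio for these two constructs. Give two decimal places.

0.97

Mean heterotrait r = 5.46/9 = 0.6067.
Mean within-Asr = 1.63/3 = 0.5433; mean within-Ope = 2.17/3 = 0.7233.
Geometric mean = √(0.5433 × 0.7233) = 0.6269.
HTMT = 0.6067 / 0.6269 = 0.97.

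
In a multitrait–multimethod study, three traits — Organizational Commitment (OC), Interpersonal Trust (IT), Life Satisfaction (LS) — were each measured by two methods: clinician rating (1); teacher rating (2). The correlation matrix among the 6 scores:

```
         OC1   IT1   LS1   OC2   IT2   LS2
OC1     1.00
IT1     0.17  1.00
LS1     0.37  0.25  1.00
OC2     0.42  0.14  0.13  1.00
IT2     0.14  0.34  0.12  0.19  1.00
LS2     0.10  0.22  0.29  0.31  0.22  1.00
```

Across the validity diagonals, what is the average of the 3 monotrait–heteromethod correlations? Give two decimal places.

0.35

Convergent values: 0.42, 0.34, 0.29; mean = 1.05/3 = 0.35.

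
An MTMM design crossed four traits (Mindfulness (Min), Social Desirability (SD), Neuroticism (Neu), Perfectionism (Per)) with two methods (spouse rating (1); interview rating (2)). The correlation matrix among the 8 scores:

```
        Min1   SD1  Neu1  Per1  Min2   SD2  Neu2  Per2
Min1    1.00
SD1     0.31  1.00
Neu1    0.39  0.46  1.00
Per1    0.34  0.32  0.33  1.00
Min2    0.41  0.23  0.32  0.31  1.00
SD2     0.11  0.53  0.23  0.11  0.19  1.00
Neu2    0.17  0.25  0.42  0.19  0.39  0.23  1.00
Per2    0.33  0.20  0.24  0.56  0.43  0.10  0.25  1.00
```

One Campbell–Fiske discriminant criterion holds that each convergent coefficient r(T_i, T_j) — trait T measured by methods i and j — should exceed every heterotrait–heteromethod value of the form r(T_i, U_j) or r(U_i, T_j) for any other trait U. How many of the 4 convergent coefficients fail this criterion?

0

Checking each validity diagonal entry against its comparison values:
Min (methods 1·2): 0.41 vs {0.11, 0.23, 0.17, 0.32, 0.33, 0.31} → pass.
SD (methods 1·2): 0.53 vs {0.23, 0.11, 0.25, 0.23, 0.20, 0.11} → pass.
Neu (methods 1·2): 0.42 vs {0.32, 0.17, 0.23, 0.25, 0.24, 0.19} → pass.
Per (methods 1·2): 0.56 vs {0.31, 0.33, 0.11, 0.20, 0.19, 0.24} → pass.
0 of 4 fail.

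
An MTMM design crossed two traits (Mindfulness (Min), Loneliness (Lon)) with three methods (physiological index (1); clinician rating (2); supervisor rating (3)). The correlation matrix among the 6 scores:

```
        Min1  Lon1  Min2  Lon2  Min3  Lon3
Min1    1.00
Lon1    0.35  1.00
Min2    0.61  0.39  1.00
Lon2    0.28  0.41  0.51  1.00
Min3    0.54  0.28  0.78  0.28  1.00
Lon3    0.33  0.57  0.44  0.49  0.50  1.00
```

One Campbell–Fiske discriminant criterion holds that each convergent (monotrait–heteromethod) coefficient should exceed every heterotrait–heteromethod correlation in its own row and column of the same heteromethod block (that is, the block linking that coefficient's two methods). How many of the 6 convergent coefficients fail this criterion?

0

Convergent coefficients and their comparison sets:
Min (methods 1·2): 0.61 vs {0.28, 0.39} → pass.
Min (methods 1·3): 0.54 vs {0.33, 0.28} → pass.
Min (methods 2·3): 0.78 vs {0.44, 0.28} → pass.
Lon (methods 1·2): 0.41 vs {0.39, 0.28} → pass.
Lon (methods 1·3): 0.57 vs {0.28, 0.33} → pass.
Lon (methods 2·3): 0.49 vs {0.28, 0.44} → pass.
0 of 6 fail.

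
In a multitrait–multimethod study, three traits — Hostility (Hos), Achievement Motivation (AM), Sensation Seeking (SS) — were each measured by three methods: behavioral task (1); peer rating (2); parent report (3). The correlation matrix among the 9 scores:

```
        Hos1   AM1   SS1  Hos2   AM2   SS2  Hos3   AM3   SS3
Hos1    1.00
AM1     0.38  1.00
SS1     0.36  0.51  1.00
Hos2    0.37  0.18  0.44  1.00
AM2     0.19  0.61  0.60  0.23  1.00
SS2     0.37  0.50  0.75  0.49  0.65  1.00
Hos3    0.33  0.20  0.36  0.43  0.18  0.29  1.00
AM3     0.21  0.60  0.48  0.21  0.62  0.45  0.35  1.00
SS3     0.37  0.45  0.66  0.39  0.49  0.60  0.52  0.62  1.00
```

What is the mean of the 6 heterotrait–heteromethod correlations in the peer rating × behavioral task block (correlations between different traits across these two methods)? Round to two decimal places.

0.38

HTHM values (method 2 × method 1): 0.18, 0.44, 0.19, 0.60, 0.37, 0.50; mean = 2.28/6 = 0.38.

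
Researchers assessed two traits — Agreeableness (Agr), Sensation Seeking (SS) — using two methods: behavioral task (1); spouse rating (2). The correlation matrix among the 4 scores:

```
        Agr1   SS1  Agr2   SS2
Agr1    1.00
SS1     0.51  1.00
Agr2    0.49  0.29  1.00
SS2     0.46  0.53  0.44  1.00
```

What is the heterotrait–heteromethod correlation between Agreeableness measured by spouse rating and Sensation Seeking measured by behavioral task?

Different traits and methods: r(Agr2, SS1) = 0.29.

0.29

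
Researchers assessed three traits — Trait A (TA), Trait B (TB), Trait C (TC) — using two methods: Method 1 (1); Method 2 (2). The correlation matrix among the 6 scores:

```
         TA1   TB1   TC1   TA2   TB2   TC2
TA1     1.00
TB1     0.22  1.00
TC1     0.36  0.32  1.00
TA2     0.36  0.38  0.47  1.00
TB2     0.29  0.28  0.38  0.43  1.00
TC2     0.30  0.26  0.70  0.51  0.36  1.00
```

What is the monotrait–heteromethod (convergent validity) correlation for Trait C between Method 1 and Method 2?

Same trait (TC), different methods: r(TC1, TC2) = 0.70.

0.70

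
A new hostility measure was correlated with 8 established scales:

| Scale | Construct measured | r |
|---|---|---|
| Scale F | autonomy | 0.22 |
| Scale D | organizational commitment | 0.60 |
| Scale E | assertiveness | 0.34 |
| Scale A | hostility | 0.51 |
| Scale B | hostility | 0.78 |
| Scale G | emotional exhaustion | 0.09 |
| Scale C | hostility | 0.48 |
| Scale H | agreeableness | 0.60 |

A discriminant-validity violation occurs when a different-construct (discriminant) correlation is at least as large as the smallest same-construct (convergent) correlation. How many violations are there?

Convergent (same construct = hostility): Scale A, Scale B, Scale C.
Smallest convergent = 0.48. Discriminant values: 0.22, 0.60, 0.34, 0.09, 0.60; count ≥ 0.48 → 2.

2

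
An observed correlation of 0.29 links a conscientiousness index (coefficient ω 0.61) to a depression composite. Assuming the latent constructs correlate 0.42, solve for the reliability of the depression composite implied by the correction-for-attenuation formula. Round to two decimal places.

r_true = r_obs / √(r_xx · r_yy) ⇒ 0.42 = 0.29 / √(0.61 · r_yy).
√(0.61 · r_yy) = 0.29 / 0.42 = 0.6905; 0.61 · r_yy = 0.4768; r_yy = 0.4768 / 0.61 ≈ 0.78.

0.78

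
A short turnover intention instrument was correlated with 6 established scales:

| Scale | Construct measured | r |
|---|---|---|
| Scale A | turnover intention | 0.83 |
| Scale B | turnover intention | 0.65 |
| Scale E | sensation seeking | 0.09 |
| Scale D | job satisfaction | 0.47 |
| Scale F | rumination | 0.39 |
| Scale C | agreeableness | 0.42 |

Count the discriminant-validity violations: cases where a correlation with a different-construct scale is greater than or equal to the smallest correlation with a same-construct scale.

Convergent (same construct = turnover intention): Scale A, Scale B.
Smallest convergent = 0.65. Discriminant values: 0.09, 0.47, 0.39, 0.42; count ≥ 0.65 → 0.

0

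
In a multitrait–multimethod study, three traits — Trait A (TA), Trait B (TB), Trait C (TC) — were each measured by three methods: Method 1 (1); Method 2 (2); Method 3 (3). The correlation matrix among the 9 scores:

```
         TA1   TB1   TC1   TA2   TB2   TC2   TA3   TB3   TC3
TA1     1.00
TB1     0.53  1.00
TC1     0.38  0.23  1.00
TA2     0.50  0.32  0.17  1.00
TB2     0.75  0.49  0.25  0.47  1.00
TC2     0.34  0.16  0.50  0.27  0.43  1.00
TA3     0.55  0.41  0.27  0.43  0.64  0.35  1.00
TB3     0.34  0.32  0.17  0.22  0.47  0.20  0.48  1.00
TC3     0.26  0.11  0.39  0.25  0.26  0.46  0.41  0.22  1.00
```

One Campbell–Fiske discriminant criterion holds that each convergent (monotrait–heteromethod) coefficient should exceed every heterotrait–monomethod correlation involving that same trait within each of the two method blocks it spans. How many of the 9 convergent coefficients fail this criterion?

Each convergent coefficient versus the relevant comparison correlations:
TA (methods 1·2): 0.50 vs {0.53, 0.47, 0.38, 0.27} → fail.
TA (methods 1·3): 0.55 vs {0.53, 0.48, 0.38, 0.41} → pass.
TA (methods 2·3): 0.43 vs {0.47, 0.48, 0.27, 0.41} → fail.
TB (methods 1·2): 0.49 vs {0.53, 0.47, 0.23, 0.43} → fail.
TB (methods 1·3): 0.32 vs {0.53, 0.48, 0.23, 0.22} → fail.
TB (methods 2·3): 0.47 vs {0.47, 0.48, 0.43, 0.22} → fail.
TC (methods 1·2): 0.50 vs {0.38, 0.27, 0.23, 0.43} → pass.
TC (methods 1·3): 0.39 vs {0.38, 0.41, 0.23, 0.22} → fail.
TC (methods 2·3): 0.46 vs {0.27, 0.41, 0.43, 0.22} → pass.
6 of 9 fail.

6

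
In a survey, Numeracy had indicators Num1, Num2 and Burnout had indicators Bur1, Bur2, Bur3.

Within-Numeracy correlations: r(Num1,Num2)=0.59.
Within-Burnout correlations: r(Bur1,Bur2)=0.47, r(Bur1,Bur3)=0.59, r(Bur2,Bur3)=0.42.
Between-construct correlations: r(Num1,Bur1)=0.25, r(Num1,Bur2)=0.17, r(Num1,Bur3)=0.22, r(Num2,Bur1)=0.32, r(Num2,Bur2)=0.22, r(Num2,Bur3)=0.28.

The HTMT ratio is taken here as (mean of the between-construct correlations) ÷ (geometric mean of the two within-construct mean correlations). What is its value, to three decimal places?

0.451

Between-construct mean = 1.46/6 = 0.2433.
Mean within-Num = 0.59/1 = 0.5900; mean within-Bur = 1.48/3 = 0.4933.
Geometric mean = √(0.5900 × 0.4933) = 0.5395.
HTMT = 0.2433 / 0.5395 = 0.451.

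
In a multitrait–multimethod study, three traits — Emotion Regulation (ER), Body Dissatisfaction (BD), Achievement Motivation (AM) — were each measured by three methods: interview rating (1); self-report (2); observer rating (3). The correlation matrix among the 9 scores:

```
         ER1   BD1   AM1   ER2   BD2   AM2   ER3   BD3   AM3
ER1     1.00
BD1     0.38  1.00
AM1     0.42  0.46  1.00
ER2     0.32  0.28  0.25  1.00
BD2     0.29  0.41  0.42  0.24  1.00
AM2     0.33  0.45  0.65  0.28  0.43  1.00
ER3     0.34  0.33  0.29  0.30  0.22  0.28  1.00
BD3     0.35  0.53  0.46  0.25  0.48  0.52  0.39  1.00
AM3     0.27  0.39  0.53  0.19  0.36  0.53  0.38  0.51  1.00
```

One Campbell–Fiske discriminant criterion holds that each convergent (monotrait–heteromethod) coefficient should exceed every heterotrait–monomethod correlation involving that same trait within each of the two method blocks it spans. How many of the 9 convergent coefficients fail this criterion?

Checking each validity diagonal entry against its comparison values:
ER (methods 1·2): 0.32 vs {0.38, 0.24, 0.42, 0.28} → fail.
ER (methods 1·3): 0.34 vs {0.38, 0.39, 0.42, 0.38} → fail.
ER (methods 2·3): 0.30 vs {0.24, 0.39, 0.28, 0.38} → fail.
BD (methods 1·2): 0.41 vs {0.38, 0.24, 0.46, 0.43} → fail.
BD (methods 1·3): 0.53 vs {0.38, 0.39, 0.46, 0.51} → pass.
BD (methods 2·3): 0.48 vs {0.24, 0.39, 0.43, 0.51} → fail.
AM (methods 1·2): 0.65 vs {0.42, 0.28, 0.46, 0.43} → pass.
AM (methods 1·3): 0.53 vs {0.42, 0.38, 0.46, 0.51} → pass.
AM (methods 2·3): 0.53 vs {0.28, 0.38, 0.43, 0.51} → pass.
5 of 9 fail.

5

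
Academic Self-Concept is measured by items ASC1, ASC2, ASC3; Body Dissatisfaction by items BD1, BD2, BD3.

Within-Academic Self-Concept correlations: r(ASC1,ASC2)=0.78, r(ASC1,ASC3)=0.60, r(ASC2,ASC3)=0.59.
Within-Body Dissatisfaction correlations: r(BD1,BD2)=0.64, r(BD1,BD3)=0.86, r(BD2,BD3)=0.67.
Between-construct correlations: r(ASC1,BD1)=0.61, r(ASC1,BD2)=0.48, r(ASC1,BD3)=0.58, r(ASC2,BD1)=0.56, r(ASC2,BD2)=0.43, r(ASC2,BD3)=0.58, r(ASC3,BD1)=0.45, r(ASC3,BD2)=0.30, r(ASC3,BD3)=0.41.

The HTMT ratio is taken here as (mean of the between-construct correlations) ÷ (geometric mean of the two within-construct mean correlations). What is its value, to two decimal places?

0.71

Mean heterotrait r = 4.40/9 = 0.4889.
Mean within-ASC = 1.97/3 = 0.6567; mean within-BD = 2.17/3 = 0.7233.
Geometric mean = √(0.6567 × 0.7233) = 0.6892.
HTMT = 0.4889 / 0.6892 = 0.71.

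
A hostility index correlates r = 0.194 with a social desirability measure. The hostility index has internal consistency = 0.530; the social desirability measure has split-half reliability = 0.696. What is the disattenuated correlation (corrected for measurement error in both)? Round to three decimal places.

0.319

r_true = r_obs / √(r_xx · r_yy) = 0.194 / √(0.530 × 0.696) = 0.194 / √0.368880 = 0.194 / 0.6074 ≈ 0.319.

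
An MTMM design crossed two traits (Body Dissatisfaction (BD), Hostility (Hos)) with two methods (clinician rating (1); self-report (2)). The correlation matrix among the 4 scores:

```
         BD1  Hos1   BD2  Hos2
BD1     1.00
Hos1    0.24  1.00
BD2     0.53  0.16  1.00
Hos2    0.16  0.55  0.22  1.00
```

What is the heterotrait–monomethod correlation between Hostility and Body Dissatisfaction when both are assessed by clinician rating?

Different traits, same method: r(Hos1, BD1) = 0.24.

0.24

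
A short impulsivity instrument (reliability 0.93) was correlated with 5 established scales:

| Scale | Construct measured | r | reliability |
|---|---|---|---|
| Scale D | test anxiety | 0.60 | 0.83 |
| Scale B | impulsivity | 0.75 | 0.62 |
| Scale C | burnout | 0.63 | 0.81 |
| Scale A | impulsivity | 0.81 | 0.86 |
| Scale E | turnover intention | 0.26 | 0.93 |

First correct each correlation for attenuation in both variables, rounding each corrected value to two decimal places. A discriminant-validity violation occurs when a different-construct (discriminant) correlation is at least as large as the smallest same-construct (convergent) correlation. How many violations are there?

Disattenuated r (r / √(r_scale · r_new)):
  Scale D (disc): 0.60 / √(0.83·0.93) = 0.68
  Scale B (conv): 0.75 / √(0.62·0.93) = 0.99
  Scale C (disc): 0.63 / √(0.81·0.93) = 0.73
  Scale A (conv): 0.81 / √(0.86·0.93) = 0.91
  Scale E (disc): 0.26 / √(0.93·0.93) = 0.28
Smallest convergent = 0.91. Discriminant values: 0.68, 0.73, 0.28; count ≥ 0.91 → 0.

0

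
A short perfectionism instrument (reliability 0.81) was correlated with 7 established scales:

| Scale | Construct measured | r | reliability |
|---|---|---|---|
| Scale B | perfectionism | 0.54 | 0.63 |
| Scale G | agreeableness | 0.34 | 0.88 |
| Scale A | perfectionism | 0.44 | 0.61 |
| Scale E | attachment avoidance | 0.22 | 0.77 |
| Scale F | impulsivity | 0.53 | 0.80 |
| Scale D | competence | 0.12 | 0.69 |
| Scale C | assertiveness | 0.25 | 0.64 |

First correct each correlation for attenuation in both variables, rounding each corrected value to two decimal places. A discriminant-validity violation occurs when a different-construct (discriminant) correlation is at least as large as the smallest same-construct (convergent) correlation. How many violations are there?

Disattenuated r (r / √(r_scale · r_new)):
  Scale B (conv): 0.54 / √(0.63·0.81) = 0.76
  Scale G (disc): 0.34 / √(0.88·0.81) = 0.40
  Scale A (conv): 0.44 / √(0.61·0.81) = 0.63
  Scale E (disc): 0.22 / √(0.77·0.81) = 0.28
  Scale F (disc): 0.53 / √(0.80·0.81) = 0.66
  Scale D (disc): 0.12 / √(0.69·0.81) = 0.16
  Scale C (disc): 0.25 / √(0.64·0.81) = 0.35
Smallest convergent = 0.63. Discriminant values: 0.40, 0.28, 0.66, 0.16, 0.35; count ≥ 0.63 → 1.

1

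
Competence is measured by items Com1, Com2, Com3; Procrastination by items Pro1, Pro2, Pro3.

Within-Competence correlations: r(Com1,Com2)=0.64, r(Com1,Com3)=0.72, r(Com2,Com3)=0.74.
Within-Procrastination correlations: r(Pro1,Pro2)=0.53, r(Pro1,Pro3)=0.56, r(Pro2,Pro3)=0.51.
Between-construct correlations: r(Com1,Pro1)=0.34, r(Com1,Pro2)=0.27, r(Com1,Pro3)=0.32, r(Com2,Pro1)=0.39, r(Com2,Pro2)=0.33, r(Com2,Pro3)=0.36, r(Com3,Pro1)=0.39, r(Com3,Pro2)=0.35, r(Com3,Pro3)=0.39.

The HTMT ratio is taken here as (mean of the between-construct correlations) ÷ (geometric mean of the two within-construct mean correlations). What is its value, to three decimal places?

0.571

Between-construct mean = 3.14/9 = 0.3489.
Mean within-Com = 2.10/3 = 0.7000; mean within-Pro = 1.60/3 = 0.5333.
Geometric mean = √(0.7000 × 0.5333) = 0.6110.
HTMT = 0.3489 / 0.6110 = 0.571.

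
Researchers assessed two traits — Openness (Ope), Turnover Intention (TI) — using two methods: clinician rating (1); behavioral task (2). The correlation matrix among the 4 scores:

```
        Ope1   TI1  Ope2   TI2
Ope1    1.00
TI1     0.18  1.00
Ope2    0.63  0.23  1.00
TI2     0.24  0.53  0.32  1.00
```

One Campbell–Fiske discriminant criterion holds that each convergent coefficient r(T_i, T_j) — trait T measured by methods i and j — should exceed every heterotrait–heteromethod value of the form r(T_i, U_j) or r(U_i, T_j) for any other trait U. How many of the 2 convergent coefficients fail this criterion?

Checking each validity diagonal entry against its comparison values:
Ope (methods 1·2): 0.63 vs {0.24, 0.23} → pass.
TI (methods 1·2): 0.53 vs {0.23, 0.24} → pass.
0 of 2 fail.

0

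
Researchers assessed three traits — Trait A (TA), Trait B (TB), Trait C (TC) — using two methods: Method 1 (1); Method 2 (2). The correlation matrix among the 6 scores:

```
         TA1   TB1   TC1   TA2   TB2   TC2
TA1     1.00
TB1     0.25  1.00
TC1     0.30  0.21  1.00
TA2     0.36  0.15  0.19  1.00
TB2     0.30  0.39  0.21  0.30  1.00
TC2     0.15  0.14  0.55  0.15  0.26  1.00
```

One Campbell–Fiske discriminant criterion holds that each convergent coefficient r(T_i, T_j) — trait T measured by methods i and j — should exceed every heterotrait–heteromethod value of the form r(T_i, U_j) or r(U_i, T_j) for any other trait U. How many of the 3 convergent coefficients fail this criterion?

Each convergent coefficient versus the relevant comparison correlations:
TA (methods 1·2): 0.36 vs {0.30, 0.15, 0.15, 0.19} → pass.
TB (methods 1·2): 0.39 vs {0.15, 0.30, 0.14, 0.21} → pass.
TC (methods 1·2): 0.55 vs {0.19, 0.15, 0.21, 0.14} → pass.
0 of 3 fail.

0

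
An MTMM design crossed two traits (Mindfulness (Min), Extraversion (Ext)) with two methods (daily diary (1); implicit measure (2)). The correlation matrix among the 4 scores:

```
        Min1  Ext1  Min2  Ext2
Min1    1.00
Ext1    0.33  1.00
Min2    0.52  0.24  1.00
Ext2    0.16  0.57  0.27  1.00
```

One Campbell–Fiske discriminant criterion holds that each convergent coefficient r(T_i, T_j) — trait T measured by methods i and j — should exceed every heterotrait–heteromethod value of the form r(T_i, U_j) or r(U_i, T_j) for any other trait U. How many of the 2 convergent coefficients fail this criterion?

0

Checking each validity diagonal entry against its comparison values:
Min (methods 1·2): 0.52 vs {0.16, 0.24} → pass.
Ext (methods 1·2): 0.57 vs {0.24, 0.16} → pass.
0 of 2 fail.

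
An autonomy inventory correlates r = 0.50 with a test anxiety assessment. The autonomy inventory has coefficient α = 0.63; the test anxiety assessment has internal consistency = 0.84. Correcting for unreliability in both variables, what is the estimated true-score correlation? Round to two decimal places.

0.69

r_true = r_obs / √(r_xx · r_yy) = 0.50 / √(0.63 × 0.84) = 0.50 / √0.5292 = 0.50 / 0.7275 ≈ 0.69.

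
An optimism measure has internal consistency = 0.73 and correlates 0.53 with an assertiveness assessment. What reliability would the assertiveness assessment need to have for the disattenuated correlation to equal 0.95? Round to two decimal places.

0.43

r_true = r_obs / √(r_xx · r_yy) ⇒ 0.95 = 0.53 / √(0.73 · r_yy).
√(0.73 · r_yy) = 0.53 / 0.95 = 0.5579; 0.73 · r_yy = 0.3113; r_yy = 0.3113 / 0.73 ≈ 0.43.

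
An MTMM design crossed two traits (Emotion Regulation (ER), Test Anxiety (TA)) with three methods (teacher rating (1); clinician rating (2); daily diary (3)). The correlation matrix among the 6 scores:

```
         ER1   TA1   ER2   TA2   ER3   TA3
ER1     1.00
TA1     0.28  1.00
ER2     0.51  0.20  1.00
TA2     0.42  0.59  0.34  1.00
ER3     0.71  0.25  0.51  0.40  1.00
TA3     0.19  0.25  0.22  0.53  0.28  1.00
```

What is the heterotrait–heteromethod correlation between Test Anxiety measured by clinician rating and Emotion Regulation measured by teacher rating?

0.42

Different traits and methods: r(TA2, ER1) = 0.42.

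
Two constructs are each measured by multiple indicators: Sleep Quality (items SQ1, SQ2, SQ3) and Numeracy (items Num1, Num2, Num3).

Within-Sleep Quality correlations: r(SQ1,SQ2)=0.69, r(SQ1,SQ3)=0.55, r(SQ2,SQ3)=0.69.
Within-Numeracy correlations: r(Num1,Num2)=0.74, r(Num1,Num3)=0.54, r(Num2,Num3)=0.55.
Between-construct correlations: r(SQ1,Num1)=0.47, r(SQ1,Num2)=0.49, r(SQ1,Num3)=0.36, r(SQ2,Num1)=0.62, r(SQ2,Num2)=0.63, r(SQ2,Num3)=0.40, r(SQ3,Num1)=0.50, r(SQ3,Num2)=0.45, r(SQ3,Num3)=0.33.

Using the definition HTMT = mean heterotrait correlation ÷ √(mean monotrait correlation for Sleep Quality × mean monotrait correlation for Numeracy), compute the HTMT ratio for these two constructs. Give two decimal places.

0.75

Mean between = 4.25/9 = 0.4722.
Mean within-SQ = 1.93/3 = 0.6433; mean within-Num = 1.83/3 = 0.6100.
Geometric mean = √(0.6433 × 0.6100) = 0.6264.
HTMT = 0.4722 / 0.6264 = 0.75.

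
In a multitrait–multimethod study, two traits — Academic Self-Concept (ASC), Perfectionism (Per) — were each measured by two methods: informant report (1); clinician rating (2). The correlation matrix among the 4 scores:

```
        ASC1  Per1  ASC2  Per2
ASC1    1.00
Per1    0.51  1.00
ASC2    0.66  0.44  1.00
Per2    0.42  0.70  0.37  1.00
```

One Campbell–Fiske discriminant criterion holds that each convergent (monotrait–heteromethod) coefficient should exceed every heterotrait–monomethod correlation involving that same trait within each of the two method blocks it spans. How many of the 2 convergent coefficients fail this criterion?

Convergent coefficients and their comparison sets:
ASC (methods 1·2): 0.66 vs {0.51, 0.37} → pass.
Per (methods 1·2): 0.70 vs {0.51, 0.37} → pass.
0 of 2 fail.

0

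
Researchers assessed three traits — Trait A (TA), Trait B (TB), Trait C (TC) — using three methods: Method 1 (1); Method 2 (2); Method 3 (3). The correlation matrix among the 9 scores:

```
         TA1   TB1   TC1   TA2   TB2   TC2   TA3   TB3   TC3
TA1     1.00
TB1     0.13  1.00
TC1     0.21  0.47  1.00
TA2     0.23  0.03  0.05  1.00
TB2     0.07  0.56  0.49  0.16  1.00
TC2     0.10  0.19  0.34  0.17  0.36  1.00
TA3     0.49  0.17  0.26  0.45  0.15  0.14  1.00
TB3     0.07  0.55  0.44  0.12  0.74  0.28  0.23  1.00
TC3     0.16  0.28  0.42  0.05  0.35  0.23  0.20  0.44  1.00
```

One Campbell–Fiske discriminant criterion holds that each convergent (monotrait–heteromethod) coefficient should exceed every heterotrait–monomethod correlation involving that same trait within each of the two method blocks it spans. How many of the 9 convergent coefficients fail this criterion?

Checking each validity diagonal entry against its comparison values:
TA (methods 1·2): 0.23 vs {0.13, 0.16, 0.21, 0.17} → pass.
TA (methods 1·3): 0.49 vs {0.13, 0.23, 0.21, 0.20} → pass.
TA (methods 2·3): 0.45 vs {0.16, 0.23, 0.17, 0.20} → pass.
TB (methods 1·2): 0.56 vs {0.13, 0.16, 0.47, 0.36} → pass.
TB (methods 1·3): 0.55 vs {0.13, 0.23, 0.47, 0.44} → pass.
TB (methods 2·3): 0.74 vs {0.16, 0.23, 0.36, 0.44} → pass.
TC (methods 1·2): 0.34 vs {0.21, 0.17, 0.47, 0.36} → fail.
TC (methods 1·3): 0.42 vs {0.21, 0.20, 0.47, 0.44} → fail.
TC (methods 2·3): 0.23 vs {0.17, 0.20, 0.36, 0.44} → fail.
3 of 9 fail.

3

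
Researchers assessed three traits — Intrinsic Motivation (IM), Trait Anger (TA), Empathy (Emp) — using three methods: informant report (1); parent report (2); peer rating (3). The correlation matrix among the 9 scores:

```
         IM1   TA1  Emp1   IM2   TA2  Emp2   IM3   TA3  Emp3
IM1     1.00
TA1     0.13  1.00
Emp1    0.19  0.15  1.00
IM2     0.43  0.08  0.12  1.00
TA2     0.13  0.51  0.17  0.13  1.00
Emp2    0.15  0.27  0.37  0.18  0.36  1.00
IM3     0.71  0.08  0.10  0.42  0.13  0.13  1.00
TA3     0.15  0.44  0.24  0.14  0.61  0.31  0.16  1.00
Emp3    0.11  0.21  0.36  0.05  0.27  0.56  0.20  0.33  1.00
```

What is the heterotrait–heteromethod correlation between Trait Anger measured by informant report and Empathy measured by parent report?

Different traits and methods: r(TA1, Emp2) = 0.27.

0.27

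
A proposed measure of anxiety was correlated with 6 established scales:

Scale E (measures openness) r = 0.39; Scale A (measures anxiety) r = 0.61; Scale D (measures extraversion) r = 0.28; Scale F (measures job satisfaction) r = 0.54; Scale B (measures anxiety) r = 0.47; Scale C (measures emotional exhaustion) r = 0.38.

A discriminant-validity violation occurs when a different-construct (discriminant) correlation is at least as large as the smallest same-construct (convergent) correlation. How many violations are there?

1

Convergent (same construct = anxiety): Scale A, Scale B.
Smallest convergent = 0.47. Discriminant values: 0.39, 0.28, 0.54, 0.38; count ≥ 0.47 → 1.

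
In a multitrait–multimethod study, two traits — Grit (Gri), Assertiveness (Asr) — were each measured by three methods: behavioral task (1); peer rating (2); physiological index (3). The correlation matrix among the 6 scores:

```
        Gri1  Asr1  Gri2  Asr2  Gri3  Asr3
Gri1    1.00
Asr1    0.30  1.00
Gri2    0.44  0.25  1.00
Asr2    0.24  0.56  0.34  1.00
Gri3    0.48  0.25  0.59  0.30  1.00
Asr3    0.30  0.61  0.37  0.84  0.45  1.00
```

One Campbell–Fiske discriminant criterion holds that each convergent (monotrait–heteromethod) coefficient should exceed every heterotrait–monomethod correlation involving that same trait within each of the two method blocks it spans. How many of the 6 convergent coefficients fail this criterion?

Checking each validity diagonal entry against its comparison values:
Gri (methods 1·2): 0.44 vs {0.30, 0.34} → pass.
Gri (methods 1·3): 0.48 vs {0.30, 0.45} → pass.
Gri (methods 2·3): 0.59 vs {0.34, 0.45} → pass.
Asr (methods 1·2): 0.56 vs {0.30, 0.34} → pass.
Asr (methods 1·3): 0.61 vs {0.30, 0.45} → pass.
Asr (methods 2·3): 0.84 vs {0.34, 0.45} → pass.
0 of 6 fail.

0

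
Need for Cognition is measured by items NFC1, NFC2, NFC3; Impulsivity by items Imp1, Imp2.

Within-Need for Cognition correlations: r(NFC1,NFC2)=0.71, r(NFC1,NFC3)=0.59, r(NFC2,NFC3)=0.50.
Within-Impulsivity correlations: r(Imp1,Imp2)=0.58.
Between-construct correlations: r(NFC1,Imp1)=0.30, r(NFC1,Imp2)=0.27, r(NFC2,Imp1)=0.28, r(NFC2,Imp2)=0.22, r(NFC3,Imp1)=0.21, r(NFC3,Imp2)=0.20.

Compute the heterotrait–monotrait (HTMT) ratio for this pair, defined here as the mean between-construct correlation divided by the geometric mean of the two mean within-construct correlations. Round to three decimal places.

Mean between = 1.48/6 = 0.2467.
Mean within-NFC = 1.80/3 = 0.6000; mean within-Imp = 0.58/1 = 0.5800.
Geometric mean = √(0.6000 × 0.5800) = 0.5899.
HTMT = 0.2467 / 0.5899 = 0.418.

0.418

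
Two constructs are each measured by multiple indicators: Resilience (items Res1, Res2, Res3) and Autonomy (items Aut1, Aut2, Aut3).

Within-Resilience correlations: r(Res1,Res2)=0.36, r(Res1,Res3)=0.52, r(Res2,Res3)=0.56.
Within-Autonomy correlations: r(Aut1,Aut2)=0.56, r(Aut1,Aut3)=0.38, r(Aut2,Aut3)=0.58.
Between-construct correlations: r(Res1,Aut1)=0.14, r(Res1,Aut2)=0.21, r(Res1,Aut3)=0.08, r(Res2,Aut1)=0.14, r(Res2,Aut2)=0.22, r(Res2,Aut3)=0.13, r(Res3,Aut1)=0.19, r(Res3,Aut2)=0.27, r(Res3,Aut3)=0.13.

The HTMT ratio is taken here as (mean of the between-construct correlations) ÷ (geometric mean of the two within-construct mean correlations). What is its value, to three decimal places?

Mean heterotrait r = 1.51/9 = 0.1678.
Mean within-Res = 1.44/3 = 0.4800; mean within-Aut = 1.52/3 = 0.5067.
Geometric mean = √(0.4800 × 0.5067) = 0.4932.
HTMT = 0.1678 / 0.4932 = 0.340.

0.340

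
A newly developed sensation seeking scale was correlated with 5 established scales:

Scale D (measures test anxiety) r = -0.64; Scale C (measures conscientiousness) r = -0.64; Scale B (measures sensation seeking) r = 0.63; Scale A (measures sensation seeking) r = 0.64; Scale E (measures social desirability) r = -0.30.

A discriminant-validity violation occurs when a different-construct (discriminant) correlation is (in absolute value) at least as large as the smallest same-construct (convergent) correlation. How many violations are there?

2

Convergent (same construct = sensation seeking): Scale B, Scale A.
Smallest convergent = 0.63. Discriminant |r|: 0.64, 0.64, 0.30; count ≥ 0.63 → 2.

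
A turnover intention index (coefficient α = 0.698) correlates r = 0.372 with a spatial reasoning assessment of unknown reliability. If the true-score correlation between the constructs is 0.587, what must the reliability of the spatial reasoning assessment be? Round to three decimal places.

0.575

r_true = r_obs / √(r_xx · r_yy) ⇒ 0.587 = 0.372 / √(0.698 · r_yy).
√(0.698 · r_yy) = 0.372 / 0.587 = 0.6337; 0.698 · r_yy = 0.4016; r_yy = 0.4016 / 0.698 ≈ 0.575.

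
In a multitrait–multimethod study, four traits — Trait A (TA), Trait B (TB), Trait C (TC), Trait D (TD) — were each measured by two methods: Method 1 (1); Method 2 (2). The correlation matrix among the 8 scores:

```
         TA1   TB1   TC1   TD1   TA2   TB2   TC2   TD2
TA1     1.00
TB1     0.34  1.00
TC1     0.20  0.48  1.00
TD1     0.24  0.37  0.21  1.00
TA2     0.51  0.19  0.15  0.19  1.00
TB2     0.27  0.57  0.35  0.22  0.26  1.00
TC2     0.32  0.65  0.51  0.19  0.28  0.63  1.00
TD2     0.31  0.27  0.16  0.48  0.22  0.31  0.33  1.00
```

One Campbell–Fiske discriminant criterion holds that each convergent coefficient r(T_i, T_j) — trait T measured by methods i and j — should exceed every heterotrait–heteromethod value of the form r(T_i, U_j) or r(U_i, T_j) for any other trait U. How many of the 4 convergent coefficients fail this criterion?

Checking each validity diagonal entry against its comparison values:
TA (methods 1·2): 0.51 vs {0.27, 0.19, 0.32, 0.15, 0.31, 0.19} → pass.
TB (methods 1·2): 0.57 vs {0.19, 0.27, 0.65, 0.35, 0.27, 0.22} → fail.
TC (methods 1·2): 0.51 vs {0.15, 0.32, 0.35, 0.65, 0.16, 0.19} → fail.
TD (methods 1·2): 0.48 vs {0.19, 0.31, 0.22, 0.27, 0.19, 0.16} → pass.
2 of 4 fail.

2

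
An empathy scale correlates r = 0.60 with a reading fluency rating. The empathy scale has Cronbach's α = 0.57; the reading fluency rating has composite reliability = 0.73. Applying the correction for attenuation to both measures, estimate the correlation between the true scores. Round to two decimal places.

0.93

r_true = r_obs / √(r_xx · r_yy) = 0.60 / √(0.57 × 0.73) = 0.60 / √0.4161 = 0.60 / 0.6451 ≈ 0.93.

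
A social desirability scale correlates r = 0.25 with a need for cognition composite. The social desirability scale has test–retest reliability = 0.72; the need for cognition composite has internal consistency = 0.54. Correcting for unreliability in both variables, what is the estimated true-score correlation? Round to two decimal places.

r_true = r_obs / √(r_xx · r_yy) = 0.25 / √(0.72 × 0.54) = 0.25 / √0.3888 = 0.25 / 0.6235 ≈ 0.40.

0.40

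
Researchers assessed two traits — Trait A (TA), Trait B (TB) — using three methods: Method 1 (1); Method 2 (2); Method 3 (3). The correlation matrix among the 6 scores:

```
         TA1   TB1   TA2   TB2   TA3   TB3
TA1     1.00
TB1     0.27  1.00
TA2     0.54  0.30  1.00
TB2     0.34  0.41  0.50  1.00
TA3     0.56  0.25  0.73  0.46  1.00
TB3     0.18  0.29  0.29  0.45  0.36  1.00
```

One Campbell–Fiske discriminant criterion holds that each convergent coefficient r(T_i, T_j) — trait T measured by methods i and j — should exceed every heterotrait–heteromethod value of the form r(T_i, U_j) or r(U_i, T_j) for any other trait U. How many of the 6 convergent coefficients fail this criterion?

1

Each convergent coefficient versus the relevant comparison correlations:
TA (methods 1·2): 0.54 vs {0.34, 0.30} → pass.
TA (methods 1·3): 0.56 vs {0.18, 0.25} → pass.
TA (methods 2·3): 0.73 vs {0.29, 0.46} → pass.
TB (methods 1·2): 0.41 vs {0.30, 0.34} → pass.
TB (methods 1·3): 0.29 vs {0.25, 0.18} → pass.
TB (methods 2·3): 0.45 vs {0.46, 0.29} → fail.
1 of 6 fail.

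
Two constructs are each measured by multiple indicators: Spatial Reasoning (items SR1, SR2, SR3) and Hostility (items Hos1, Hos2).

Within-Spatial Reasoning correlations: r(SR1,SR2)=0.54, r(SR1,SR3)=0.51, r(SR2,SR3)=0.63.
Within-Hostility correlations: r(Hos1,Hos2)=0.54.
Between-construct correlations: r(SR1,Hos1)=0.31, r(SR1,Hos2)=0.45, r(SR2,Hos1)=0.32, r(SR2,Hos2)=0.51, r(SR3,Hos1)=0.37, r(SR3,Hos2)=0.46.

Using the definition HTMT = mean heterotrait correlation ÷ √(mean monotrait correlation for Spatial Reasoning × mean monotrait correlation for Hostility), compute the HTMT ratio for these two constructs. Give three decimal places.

0.733

Between-construct mean = 2.42/6 = 0.4033.
Mean within-SR = 1.68/3 = 0.5600; mean within-Hos = 0.54/1 = 0.5400.
Geometric mean = √(0.5600 × 0.5400) = 0.5499.
HTMT = 0.4033 / 0.5499 = 0.733.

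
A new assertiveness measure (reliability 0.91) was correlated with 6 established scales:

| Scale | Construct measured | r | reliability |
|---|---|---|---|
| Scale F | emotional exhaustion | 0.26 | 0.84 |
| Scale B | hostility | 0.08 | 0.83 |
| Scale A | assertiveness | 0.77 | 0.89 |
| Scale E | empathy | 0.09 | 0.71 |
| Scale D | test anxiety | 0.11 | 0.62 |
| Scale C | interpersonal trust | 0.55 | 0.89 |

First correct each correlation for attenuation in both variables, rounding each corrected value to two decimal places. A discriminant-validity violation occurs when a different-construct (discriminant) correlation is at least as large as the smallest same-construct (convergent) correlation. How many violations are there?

Disattenuated r (r / √(r_scale · r_new)):
  Scale F (disc): 0.26 / √(0.84·0.91) = 0.30
  Scale B (disc): 0.08 / √(0.83·0.91) = 0.09
  Scale A (conv): 0.77 / √(0.89·0.91) = 0.86
  Scale E (disc): 0.09 / √(0.71·0.91) = 0.11
  Scale D (disc): 0.11 / √(0.62·0.91) = 0.15
  Scale C (disc): 0.55 / √(0.89·0.91) = 0.61
Smallest convergent = 0.86. Discriminant values: 0.30, 0.09, 0.11, 0.15, 0.61; count ≥ 0.86 → 0.

0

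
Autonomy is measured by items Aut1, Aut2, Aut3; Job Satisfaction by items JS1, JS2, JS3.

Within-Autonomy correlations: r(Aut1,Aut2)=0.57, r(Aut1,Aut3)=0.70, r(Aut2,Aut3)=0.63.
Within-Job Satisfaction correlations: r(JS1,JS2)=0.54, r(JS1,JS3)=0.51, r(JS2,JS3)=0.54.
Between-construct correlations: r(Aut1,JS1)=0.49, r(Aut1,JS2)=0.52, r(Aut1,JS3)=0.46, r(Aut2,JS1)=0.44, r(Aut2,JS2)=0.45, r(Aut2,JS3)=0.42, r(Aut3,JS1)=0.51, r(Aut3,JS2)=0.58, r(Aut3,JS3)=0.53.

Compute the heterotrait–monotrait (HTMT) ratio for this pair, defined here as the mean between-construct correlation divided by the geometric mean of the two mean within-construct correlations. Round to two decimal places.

Mean heterotrait r = 4.40/9 = 0.4889.
Mean within-Aut = 1.90/3 = 0.6333; mean within-JS = 1.59/3 = 0.5300.
Geometric mean = √(0.6333 × 0.5300) = 0.5794.
HTMT = 0.4889 / 0.5794 = 0.84.

0.84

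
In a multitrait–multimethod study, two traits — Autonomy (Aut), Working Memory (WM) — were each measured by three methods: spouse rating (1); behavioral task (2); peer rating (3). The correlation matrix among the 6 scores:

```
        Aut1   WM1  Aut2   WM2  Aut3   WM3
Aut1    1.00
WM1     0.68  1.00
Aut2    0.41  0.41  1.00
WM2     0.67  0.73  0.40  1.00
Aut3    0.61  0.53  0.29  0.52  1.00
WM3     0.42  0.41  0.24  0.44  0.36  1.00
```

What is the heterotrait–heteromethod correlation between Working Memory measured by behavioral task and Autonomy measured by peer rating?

0.52

Different traits and methods: r(WM2, Aut3) = 0.52.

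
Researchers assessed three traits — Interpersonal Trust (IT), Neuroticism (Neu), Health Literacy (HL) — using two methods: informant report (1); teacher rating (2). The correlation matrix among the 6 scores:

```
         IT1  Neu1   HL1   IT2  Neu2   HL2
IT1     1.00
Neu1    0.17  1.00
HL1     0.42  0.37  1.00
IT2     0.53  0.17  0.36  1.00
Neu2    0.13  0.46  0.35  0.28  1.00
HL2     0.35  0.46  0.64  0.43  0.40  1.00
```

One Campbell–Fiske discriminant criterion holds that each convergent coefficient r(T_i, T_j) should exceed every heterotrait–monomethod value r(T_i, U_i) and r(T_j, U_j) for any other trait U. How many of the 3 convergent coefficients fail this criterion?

0

Each convergent coefficient versus the relevant comparison correlations:
IT (methods 1·2): 0.53 vs {0.17, 0.28, 0.42, 0.43} → pass.
Neu (methods 1·2): 0.46 vs {0.17, 0.28, 0.37, 0.40} → pass.
HL (methods 1·2): 0.64 vs {0.42, 0.43, 0.37, 0.40} → pass.
0 of 3 fail.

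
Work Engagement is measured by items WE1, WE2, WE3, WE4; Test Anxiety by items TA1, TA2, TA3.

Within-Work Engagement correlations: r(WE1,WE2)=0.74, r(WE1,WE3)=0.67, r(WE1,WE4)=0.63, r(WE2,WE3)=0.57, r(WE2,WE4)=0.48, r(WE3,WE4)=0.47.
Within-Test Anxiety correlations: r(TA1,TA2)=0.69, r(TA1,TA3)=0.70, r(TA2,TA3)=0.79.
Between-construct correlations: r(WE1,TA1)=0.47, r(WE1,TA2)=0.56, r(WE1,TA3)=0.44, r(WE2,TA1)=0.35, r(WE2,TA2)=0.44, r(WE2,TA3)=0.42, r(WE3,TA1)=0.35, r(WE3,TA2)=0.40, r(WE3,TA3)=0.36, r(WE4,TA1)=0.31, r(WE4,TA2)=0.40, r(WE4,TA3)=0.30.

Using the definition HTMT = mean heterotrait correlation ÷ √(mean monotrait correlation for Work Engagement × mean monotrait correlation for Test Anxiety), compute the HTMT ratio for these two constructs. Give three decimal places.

Mean heterotrait r = 4.80/12 = 0.4000.
Mean within-WE = 3.56/6 = 0.5933; mean within-TA = 2.18/3 = 0.7267.
Geometric mean = √(0.5933 × 0.7267) = 0.6566.
HTMT = 0.4000 / 0.6566 = 0.609.

0.609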